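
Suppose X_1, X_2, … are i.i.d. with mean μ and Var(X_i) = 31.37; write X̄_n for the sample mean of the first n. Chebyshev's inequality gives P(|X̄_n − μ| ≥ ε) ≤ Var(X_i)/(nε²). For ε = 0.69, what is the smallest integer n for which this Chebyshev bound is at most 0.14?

471

Require 31.37/(n·0.69²) ≤ 0.14, i.e. n ≥ 31.37/(0.14·0.69²) = 470.639.
The smallest integer n is 471.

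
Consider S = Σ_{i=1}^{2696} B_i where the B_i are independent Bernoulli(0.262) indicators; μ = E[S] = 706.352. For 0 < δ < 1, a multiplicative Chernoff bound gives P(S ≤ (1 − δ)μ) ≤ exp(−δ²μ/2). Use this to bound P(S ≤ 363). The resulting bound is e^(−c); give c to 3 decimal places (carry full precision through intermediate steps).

Write 363 = (1 − δ)μ, so δ = 1 − 363/706.352 = 0.4860919…
Then the exponent is δ²μ/2 = (μ − 363)²/(2μ) = 83.450316.

83.450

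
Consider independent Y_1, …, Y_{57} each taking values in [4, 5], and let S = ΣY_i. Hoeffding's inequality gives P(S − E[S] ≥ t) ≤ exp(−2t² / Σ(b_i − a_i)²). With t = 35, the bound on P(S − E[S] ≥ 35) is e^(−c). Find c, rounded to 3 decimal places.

42.982

Σ(b_i − a_i)² = 57·(1)² = 57.
c = 2t²/57 = 2·35²/57 = 42.9825.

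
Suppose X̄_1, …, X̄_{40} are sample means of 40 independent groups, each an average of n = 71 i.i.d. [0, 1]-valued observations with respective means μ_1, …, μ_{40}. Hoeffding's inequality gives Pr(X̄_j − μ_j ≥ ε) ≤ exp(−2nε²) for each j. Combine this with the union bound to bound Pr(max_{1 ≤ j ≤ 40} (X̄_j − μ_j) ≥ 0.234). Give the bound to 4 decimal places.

0.0168

Per-experiment Hoeffding bound: exp(−2·71·0.234²) = exp(−7.77535) = 0.00041996.
Union bound over 40 events: 40·0.00041996 = 0.01680.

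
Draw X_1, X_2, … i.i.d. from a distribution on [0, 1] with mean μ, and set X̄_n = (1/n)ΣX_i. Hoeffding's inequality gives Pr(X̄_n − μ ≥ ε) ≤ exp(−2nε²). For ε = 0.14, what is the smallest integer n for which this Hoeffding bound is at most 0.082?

64

Require exp(−2nε²) ≤ 0.082, i.e. 2nε² ≥ ln(1/0.082) = 2.501036.
So n ≥ 2.501036 / (2·0.14²) = 63.802.
The smallest integer n is 64.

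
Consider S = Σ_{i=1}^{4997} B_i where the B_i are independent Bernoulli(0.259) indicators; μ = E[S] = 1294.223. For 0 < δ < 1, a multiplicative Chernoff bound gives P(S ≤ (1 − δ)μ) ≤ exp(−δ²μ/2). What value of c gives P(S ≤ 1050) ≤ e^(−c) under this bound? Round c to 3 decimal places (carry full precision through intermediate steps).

Write 1050 = (1 − δ)μ, so δ = 1 − 1050/1294.223 = 0.1887024…
Then the exponent is δ²μ/2 = (μ − 1050)²/(2μ) = 23.042734.

23.043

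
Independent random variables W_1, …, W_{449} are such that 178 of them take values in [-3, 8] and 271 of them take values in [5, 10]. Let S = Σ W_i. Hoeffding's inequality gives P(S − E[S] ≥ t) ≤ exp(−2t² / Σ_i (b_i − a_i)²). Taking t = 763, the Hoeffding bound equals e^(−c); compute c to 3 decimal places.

41.124

Σ(b_i − a_i)² = 178·11² + 271·5² = 28313.
c = 2t² / 28313 = 2·763² / 28313 = 41.1238.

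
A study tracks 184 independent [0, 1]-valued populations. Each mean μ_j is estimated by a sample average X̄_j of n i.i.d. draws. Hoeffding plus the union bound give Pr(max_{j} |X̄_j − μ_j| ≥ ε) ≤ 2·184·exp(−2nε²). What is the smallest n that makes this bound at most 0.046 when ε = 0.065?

1064

Need 2·184·exp(−2nε²) ≤ 0.046, i.e. exp(−2nε²) ≤ 0.046/368.
So 2nε² ≥ ln(368/0.046) = 8.987197.
Hence n ≥ 8.987197/(2·0.065²) = 1063.574.
The smallest integer n is 1064.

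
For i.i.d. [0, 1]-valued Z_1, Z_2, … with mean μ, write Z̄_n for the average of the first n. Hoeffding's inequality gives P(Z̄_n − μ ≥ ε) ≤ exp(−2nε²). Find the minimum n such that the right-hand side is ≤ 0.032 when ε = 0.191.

Require exp(−2nε²) ≤ 0.032, i.e. 2nε² ≥ ln(1/0.032) = 3.442019.
So n ≥ 3.442019 / (2·0.191²) = 47.176.
The smallest integer n is 48.

48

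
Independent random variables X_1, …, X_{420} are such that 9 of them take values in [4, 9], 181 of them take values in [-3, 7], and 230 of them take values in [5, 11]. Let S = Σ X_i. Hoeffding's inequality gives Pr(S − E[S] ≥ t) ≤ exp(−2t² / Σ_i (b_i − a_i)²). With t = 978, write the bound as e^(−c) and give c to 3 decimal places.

71.903

Σ(b_i − a_i)² = 9·5² + 181·10² + 230·6² = 26605.
c = 2t² / 26605 = 2·978² / 26605 = 71.9026.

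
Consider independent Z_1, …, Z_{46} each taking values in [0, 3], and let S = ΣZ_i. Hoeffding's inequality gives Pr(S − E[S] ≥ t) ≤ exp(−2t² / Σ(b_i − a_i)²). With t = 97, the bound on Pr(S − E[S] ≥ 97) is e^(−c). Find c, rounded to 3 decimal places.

45.454

Σ(b_i − a_i)² = 46·(3)² = 414.
c = 2t²/414 = 2·97²/414 = 45.4541.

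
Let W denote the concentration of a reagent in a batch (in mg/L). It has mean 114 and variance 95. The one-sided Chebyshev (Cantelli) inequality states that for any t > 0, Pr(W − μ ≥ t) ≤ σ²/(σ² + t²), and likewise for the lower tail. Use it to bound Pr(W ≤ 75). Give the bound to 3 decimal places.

0.059

Here σ² = 95 and t = 39, so σ² + t² = 1616.
Cantelli's bound: 95/1616 = 0.0588.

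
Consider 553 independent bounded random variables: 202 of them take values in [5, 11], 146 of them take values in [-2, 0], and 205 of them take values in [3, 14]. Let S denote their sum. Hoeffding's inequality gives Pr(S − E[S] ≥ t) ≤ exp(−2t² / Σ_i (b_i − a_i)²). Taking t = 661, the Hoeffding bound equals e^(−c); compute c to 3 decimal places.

26.755

Σ(b_i − a_i)² = 202·6² + 146·2² + 205·11² = 32661.
c = 2t² / 32661 = 2·661² / 32661 = 26.7549.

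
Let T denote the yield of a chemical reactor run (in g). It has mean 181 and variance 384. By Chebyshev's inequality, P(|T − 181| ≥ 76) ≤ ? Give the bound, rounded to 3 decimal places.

0.066

Chebyshev: P(|T − μ| ≥ t) ≤ Var(T)/t².
Bound = 384 / 5776 = 0.0665.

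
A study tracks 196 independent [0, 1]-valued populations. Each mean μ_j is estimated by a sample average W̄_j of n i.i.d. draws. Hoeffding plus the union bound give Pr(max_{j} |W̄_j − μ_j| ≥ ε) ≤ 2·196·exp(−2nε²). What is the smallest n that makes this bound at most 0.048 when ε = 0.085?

624

Need 2·196·exp(−2nε²) ≤ 0.048, i.e. exp(−2nε²) ≤ 0.048/392.
So 2nε² ≥ ln(392/0.048) = 9.007816.
Hence n ≥ 9.007816/(2·0.085²) = 623.378.
The smallest integer n is 624.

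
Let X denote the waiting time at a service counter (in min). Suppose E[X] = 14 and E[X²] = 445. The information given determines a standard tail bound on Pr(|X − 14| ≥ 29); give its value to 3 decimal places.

0.296

The first two moments determine the variance, so Chebyshev's inequality is the sharpest standard bound available.
Var(X) = E[X²] − (E[X])² = 445 − 196 = 249.
Chebyshev's inequality: Pr(|X − μ| ≥ t) ≤ Var(X)/t² = 249/841 = 0.2961.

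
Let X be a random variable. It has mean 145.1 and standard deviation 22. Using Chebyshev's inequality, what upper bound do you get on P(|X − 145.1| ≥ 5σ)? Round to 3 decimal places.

0.040

Chebyshev: P(|X − μ| ≥ t) ≤ Var(X)/t².
Var(X) = σ² = 22² = 484.
t = 5·22 = 110.
Bound = 484 / 12100 = 0.0400.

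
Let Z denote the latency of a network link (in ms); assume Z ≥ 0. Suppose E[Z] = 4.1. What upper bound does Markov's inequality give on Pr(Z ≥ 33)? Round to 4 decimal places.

0.1242

Markov's inequality: for a non-negative random variable, Pr(Z ≥ a) ≤ E[Z]/a.
Here E[Z] = 4.1 and a = 33, so the bound is 4.1/33 = 0.1242.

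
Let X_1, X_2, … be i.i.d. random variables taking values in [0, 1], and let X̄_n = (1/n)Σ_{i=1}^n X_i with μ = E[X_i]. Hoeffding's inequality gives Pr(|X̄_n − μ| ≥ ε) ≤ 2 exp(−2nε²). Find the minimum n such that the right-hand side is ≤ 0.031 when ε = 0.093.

Require 2·exp(−2nε²) ≤ 0.031, i.e. 2nε² ≥ ln(2/0.031) = 4.166915.
So n ≥ 4.166915 / (2·0.093²) = 240.890.
The smallest integer n is 241.

241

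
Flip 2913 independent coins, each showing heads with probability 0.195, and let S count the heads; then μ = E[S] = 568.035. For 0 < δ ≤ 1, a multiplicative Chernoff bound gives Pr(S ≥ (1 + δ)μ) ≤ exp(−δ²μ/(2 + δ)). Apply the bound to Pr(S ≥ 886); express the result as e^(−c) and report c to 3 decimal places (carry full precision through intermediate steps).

69.532

Write 886 = (1 + δ)μ, so δ = 886/568.035 − 1 = 0.559763…
Then the exponent is δ²μ/(2 + δ) = (886 − μ)² / (μ·(2 + δ)) = 69.531848.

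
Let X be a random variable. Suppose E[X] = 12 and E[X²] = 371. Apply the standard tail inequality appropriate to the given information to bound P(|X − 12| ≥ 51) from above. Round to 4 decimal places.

0.0873

The first two moments determine the variance, so Chebyshev's inequality is the sharpest standard bound available.
Var(X) = E[X²] − (E[X])² = 371 − 144 = 227.
Chebyshev's inequality: P(|X − μ| ≥ t) ≤ Var(X)/t² = 227/2601 = 0.0873.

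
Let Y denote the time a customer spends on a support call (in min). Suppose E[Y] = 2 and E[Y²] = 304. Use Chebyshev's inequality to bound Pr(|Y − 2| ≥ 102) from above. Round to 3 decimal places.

Var(Y) = E[Y²] − (E[Y])² = 304 − 4 = 300.
Chebyshev's inequality: Pr(|Y − μ| ≥ t) ≤ Var(Y)/t² = 300/10404 = 0.0288.

0.029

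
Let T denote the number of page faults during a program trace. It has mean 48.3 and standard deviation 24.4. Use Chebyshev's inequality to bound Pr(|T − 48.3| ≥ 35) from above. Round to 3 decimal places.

0.486

Chebyshev: Pr(|T − μ| ≥ t) ≤ Var(T)/t².
Var(T) = σ² = 24.4² = 595.36.
Bound = 595.36 / 1225 = 0.4860.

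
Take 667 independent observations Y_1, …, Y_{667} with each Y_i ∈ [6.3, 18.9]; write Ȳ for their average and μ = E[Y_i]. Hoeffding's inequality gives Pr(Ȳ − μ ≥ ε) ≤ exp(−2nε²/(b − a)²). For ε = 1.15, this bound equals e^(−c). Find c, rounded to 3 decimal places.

11.112

c = 2nε²/(b − a)² = 2·667·1.15² / 12.6² = 11.1125.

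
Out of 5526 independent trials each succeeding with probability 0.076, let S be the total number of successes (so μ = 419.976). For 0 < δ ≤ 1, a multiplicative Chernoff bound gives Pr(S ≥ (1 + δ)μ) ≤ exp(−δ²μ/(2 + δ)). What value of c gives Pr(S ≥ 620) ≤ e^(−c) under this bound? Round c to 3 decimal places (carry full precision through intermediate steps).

Write 620 = (1 + δ)μ, so δ = 620/419.976 − 1 = 0.4762748…
Then the exponent is δ²μ/(2 + δ) = (620 − μ)² / (μ·(2 + δ)) = 38.471658.

38.472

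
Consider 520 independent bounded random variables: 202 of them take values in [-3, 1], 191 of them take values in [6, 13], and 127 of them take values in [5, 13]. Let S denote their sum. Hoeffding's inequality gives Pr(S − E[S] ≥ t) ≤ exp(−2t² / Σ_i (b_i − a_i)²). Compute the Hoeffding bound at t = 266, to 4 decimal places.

0.0011

Σ(b_i − a_i)² = 202·4² + 191·7² + 127·8² = 20719.
Exponent = 2·266² / 20719 = 6.83006.
Bound = exp(−6.83006) = 0.00108.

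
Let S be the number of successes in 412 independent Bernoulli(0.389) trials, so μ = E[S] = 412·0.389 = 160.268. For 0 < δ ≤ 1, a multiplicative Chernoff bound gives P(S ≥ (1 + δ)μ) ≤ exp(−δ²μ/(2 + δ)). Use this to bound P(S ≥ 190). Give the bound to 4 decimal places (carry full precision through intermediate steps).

Write 190 = (1 + δ)μ, so δ = 190/160.268 − 1 = 0.1855143…
Then the exponent is δ²μ/(2 + δ) = (190 − μ)² / (μ·(2 + δ)) = 2.523758.
Bound = exp(−2.523758) = 0.08016.

0.0802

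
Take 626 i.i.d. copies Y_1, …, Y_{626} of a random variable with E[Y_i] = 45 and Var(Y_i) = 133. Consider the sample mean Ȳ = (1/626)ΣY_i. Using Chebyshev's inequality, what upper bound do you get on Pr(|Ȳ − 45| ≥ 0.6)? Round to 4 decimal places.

Var(Ȳ) = Var(Y_i)/n = 133/626 = 0.21246.
Chebyshev: Pr(|Ȳ − 45| ≥ 0.6) ≤ Var(Ȳ)/(0.6)² = 133/(626·0.6²) = 0.5902.

0.5902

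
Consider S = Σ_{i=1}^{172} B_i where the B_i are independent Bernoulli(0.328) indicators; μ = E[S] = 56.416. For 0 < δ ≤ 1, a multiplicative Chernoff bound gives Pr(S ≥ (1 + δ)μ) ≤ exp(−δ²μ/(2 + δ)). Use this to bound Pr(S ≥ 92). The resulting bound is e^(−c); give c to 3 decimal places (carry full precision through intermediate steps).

Write 92 = (1 + δ)μ, so δ = 92/56.416 − 1 = 0.6307431…
Then the exponent is δ²μ/(2 + δ) = (92 − μ)² / (μ·(2 + δ)) = 8.531567.

8.532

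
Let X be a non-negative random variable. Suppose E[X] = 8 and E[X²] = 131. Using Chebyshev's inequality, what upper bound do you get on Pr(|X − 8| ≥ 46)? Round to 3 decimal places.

Var(X) = E[X²] − (E[X])² = 131 − 64 = 67.
Chebyshev's inequality: Pr(|X − μ| ≥ t) ≤ Var(X)/t² = 67/2116 = 0.0317.

0.032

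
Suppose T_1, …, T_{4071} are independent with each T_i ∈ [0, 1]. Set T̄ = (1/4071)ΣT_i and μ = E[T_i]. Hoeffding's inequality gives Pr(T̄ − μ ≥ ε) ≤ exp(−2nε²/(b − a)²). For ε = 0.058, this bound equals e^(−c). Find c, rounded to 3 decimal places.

27.390

c = 2nε²/(b − a)² = 2·4071·0.058² / 1² = 27.3897.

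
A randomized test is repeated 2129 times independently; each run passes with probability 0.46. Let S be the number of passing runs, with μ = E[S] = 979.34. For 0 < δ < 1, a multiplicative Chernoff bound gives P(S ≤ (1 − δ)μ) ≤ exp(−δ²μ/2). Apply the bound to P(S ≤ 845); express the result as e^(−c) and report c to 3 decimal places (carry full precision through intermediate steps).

9.214

Write 845 = (1 − δ)μ, so δ = 1 − 845/979.34 = 0.137174…
Then the exponent is δ²μ/2 = (μ − 845)²/(2μ) = 9.213979.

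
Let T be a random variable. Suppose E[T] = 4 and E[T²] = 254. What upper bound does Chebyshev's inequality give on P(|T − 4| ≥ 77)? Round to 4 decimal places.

Var(T) = E[T²] − (E[T])² = 254 − 16 = 238.
Chebyshev's inequality: P(|T − μ| ≥ t) ≤ Var(T)/t² = 238/5929 = 0.0401.

0.0401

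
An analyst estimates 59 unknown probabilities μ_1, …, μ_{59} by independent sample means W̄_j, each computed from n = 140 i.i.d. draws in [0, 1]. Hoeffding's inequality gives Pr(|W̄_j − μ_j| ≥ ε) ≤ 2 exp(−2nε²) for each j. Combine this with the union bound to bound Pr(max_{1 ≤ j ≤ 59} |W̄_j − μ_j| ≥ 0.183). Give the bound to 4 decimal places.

Per-experiment Hoeffding bound: 2·exp(−2·140·0.183²) = 2·exp(−9.37692) = 0.00016931.
Union bound over 59 events: 59·0.00016931 = 0.00999.

0.0100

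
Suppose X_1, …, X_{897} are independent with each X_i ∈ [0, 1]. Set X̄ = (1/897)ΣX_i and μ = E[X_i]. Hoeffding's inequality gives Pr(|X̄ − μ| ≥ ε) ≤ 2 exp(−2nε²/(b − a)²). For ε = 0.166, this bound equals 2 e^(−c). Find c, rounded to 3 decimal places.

c = 2nε²/(b − a)² = 2·897·0.166² / 1² = 49.4355.

49.435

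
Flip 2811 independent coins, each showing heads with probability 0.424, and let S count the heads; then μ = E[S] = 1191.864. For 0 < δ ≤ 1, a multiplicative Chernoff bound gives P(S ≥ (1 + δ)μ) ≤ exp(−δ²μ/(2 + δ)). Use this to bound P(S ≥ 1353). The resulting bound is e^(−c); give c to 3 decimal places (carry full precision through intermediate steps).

Write 1353 = (1 + δ)μ, so δ = 1353/1191.864 − 1 = 0.1351966…
Then the exponent is δ²μ/(2 + δ) = (1353 − μ)² / (μ·(2 + δ)) = 10.202828.

10.203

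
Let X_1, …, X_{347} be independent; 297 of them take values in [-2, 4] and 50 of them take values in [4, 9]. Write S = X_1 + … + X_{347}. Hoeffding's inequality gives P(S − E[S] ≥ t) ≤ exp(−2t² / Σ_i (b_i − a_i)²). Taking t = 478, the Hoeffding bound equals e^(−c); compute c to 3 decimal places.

38.266

Σ(b_i − a_i)² = 297·6² + 50·5² = 11942.
c = 2t² / 11942 = 2·478² / 11942 = 38.2656.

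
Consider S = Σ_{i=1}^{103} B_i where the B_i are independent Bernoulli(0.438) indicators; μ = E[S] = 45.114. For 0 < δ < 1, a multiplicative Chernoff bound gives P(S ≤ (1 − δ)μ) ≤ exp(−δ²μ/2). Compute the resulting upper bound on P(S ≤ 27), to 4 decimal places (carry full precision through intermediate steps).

Write 27 = (1 − δ)μ, so δ = 1 − 27/45.114 = 0.4015162…
Then the exponent is δ²μ/2 = (μ − 27)²/(2μ) = 3.636532.
Bound = exp(−3.636532) = 0.02634.

0.0263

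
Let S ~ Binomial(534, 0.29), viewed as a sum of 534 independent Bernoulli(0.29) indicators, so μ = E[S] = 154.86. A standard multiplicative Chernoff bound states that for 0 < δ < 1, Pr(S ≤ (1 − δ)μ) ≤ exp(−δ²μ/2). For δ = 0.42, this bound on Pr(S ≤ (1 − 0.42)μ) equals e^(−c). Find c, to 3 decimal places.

c = δ²μ/2 = 0.42²·154.86/2 = 13.6587.

13.659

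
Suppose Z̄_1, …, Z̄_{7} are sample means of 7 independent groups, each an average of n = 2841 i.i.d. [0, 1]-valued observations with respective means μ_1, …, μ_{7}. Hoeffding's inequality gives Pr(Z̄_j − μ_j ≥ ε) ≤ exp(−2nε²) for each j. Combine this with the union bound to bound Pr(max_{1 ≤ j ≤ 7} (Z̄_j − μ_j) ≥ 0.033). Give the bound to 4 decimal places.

0.0144

Per-experiment Hoeffding bound: exp(−2·2841·0.033²) = exp(−6.18770) = 0.0020546.
Union bound over 7 events: 7·0.0020546 = 0.01438.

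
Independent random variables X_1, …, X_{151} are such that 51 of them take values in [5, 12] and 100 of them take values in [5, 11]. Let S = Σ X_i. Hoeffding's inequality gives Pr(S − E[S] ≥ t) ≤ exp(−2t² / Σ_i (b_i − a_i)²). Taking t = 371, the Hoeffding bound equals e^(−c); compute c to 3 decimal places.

Σ(b_i − a_i)² = 51·7² + 100·6² = 6099.
c = 2t² / 6099 = 2·371² / 6099 = 45.1356.

45.136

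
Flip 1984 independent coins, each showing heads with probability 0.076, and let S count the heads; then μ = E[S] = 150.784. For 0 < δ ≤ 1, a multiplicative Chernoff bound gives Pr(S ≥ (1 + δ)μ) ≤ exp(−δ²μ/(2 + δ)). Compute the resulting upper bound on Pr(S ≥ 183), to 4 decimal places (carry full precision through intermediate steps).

Write 183 = (1 + δ)μ, so δ = 183/150.784 − 1 = 0.2136566…
Then the exponent is δ²μ/(2 + δ) = (183 − μ)² / (μ·(2 + δ)) = 3.109408.
Bound = exp(−3.109408) = 0.04463.

0.0446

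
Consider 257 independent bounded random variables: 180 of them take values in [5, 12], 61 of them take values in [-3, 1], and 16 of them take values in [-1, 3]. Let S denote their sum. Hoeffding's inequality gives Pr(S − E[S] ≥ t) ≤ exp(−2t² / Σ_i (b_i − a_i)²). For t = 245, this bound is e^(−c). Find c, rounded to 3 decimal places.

Σ(b_i − a_i)² = 180·7² + 61·4² + 16·4² = 10052.
c = 2t² / 10052 = 2·245² / 10052 = 11.9429.

11.943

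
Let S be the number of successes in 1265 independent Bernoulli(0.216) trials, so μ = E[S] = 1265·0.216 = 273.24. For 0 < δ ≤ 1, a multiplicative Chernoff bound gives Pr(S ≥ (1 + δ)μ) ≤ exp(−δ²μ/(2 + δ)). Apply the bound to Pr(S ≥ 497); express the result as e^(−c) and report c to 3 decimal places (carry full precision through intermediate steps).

65.004

Write 497 = (1 + δ)μ, so δ = 497/273.24 − 1 = 0.8189138…
Then the exponent is δ²μ/(2 + δ) = (497 − μ)² / (μ·(2 + δ)) = 65.003814.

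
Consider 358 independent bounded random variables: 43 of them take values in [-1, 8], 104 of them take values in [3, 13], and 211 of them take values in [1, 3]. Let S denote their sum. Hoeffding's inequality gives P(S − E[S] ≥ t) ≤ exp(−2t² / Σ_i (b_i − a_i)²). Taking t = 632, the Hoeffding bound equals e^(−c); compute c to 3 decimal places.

Σ(b_i − a_i)² = 43·9² + 104·10² + 211·2² = 14727.
c = 2t² / 14727 = 2·632² / 14727 = 54.2438.

54.244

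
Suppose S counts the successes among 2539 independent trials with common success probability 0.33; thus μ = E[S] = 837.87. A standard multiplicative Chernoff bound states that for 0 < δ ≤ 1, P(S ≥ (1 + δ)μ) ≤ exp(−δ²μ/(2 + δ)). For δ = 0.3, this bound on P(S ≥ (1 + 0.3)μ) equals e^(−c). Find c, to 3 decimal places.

c = δ²μ/(2 + δ) = 0.3²·837.87/(2 + 0.3) = 32.7862.

32.786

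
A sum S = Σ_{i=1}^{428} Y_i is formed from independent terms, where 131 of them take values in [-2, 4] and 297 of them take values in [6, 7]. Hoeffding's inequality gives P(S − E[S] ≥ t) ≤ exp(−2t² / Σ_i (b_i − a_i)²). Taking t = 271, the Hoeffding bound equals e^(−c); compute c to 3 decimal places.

29.300

Σ(b_i − a_i)² = 131·6² + 297·1² = 5013.
c = 2t² / 5013 = 2·271² / 5013 = 29.3002.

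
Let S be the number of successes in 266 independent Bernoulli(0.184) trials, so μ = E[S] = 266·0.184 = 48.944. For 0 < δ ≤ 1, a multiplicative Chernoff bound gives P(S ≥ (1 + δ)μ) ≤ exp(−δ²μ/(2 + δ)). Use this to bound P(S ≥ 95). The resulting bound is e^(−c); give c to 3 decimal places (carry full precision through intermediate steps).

Write 95 = (1 + δ)μ, so δ = 95/48.944 − 1 = 0.9409938…
Then the exponent is δ²μ/(2 + δ) = (95 − μ)² / (μ·(2 + δ)) = 14.735975.

14.736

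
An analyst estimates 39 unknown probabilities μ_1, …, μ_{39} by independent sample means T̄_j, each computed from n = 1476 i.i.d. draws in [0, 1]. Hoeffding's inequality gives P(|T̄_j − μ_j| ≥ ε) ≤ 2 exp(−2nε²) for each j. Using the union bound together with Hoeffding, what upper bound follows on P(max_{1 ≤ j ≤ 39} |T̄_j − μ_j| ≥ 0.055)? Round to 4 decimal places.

Per-experiment Hoeffding bound: 2·exp(−2·1476·0.055²) = 2·exp(−8.92980) = 0.00026477.
Union bound over 39 events: 39·0.00026477 = 0.01033.

0.0103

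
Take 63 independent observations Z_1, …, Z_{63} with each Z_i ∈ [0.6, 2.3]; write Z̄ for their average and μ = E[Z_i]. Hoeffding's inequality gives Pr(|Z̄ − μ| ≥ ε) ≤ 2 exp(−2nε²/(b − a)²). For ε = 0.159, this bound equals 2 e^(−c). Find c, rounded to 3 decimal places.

1.102

c = 2nε²/(b − a)² = 2·63·0.159² / 1.7² = 1.1022.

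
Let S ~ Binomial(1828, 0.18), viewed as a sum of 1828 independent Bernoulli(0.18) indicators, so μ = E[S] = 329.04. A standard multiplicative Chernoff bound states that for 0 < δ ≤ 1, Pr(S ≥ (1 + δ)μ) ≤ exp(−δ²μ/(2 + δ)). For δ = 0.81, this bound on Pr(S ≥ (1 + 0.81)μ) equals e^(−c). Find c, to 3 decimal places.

c = δ²μ/(2 + δ) = 0.81²·329.04/(2 + 0.81) = 76.8267.

76.827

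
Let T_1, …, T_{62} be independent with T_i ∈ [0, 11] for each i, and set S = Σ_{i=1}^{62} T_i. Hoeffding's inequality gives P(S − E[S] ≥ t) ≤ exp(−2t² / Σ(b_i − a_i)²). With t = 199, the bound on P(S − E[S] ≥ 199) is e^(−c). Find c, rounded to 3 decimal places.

10.557

Σ(b_i − a_i)² = 62·(11)² = 7502.
c = 2t²/7502 = 2·199²/7502 = 10.5575.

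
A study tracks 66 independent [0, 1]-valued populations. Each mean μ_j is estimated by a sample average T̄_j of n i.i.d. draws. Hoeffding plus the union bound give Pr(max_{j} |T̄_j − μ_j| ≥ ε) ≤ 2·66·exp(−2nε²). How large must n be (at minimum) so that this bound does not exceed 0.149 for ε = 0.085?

Need 2·66·exp(−2nε²) ≤ 0.149, i.e. exp(−2nε²) ≤ 0.149/132.
So 2nε² ≥ ln(132/0.149) = 6.786611.
Hence n ≥ 6.786611/(2·0.085²) = 469.662.
The smallest integer n is 470.

470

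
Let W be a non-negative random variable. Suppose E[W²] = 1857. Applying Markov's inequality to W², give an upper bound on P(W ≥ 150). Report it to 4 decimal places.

0.0825

Since W ≥ 0, the event {W ≥ 150} is the same as {W² ≥ 22500}.
Markov's inequality applied to W² gives P(W² ≥ 22500) ≤ E[W²]/22500 = 1857/22500 = 0.0825.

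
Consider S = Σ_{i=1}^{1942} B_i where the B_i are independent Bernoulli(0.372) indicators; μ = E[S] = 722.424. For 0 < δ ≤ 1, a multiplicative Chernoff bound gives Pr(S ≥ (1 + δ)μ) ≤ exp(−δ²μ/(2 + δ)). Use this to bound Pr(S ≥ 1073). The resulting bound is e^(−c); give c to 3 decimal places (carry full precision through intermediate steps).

68.454

Write 1073 = (1 + δ)μ, so δ = 1073/722.424 − 1 = 0.4852773…
Then the exponent is δ²μ/(2 + δ) = (1073 − μ)² / (μ·(2 + δ)) = 68.453765.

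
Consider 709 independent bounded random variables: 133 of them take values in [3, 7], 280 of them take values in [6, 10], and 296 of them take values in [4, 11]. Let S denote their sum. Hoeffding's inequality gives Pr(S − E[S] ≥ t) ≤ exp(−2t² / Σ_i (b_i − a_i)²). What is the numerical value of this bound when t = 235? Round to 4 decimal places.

0.0053

Σ(b_i − a_i)² = 133·4² + 280·4² + 296·7² = 21112.
Exponent = 2·235² / 21112 = 5.23162.
Bound = exp(−5.23162) = 0.00534.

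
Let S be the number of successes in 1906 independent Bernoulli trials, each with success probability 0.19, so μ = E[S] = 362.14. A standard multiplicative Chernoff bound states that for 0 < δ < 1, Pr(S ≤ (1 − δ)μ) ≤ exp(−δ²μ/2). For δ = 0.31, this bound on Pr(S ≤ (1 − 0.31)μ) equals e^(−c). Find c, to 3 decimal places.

c = δ²μ/2 = 0.31²·362.14/2 = 17.4008.

17.401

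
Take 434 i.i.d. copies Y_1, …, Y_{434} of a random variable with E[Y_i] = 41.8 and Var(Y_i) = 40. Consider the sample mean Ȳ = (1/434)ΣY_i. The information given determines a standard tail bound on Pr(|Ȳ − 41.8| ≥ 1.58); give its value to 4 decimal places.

0.0369

With mean and variance of each term known, Chebyshev's inequality bounds the deviation of the sum (or sample mean).
Var(Ȳ) = Var(Y_i)/n = 40/434 = 0.092166.
Chebyshev: Pr(|Ȳ − 41.8| ≥ 1.58) ≤ Var(Ȳ)/(1.58)² = 40/(434·1.58²) = 0.0369.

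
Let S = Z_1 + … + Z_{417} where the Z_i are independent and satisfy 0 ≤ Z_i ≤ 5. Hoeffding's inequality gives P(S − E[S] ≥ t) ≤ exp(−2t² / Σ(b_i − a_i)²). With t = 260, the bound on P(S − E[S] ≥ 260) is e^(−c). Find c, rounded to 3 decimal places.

12.969

Σ(b_i − a_i)² = 417·(5)² = 10425.
c = 2t²/10425 = 2·260²/10425 = 12.9688.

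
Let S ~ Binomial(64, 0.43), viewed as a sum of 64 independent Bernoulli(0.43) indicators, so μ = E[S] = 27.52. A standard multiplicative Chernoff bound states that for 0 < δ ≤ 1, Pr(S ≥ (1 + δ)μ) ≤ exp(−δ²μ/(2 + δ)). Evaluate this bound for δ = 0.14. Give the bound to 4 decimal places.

Exponent = δ²μ/(2 + δ) = 0.14²·27.52/2.14 = 0.2521.
Bound = exp(−0.2521) = 0.77720.

0.7772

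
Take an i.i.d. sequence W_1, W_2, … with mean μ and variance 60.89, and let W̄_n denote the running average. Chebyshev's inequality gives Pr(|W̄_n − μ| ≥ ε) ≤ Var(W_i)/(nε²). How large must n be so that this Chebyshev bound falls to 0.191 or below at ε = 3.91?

21

Require 60.89/(n·3.91²) ≤ 0.191, i.e. n ≥ 60.89/(0.191·3.91²) = 20.853.
The smallest integer n is 21.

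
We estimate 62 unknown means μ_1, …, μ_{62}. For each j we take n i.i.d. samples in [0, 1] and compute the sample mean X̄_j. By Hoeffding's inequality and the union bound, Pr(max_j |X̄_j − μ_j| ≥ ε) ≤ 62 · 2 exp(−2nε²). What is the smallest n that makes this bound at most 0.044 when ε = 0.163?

150

Need 2·62·exp(−2nε²) ≤ 0.044, i.e. exp(−2nε²) ≤ 0.044/124.
So 2nε² ≥ ln(124/0.044) = 7.943847.
Hence n ≥ 7.943847/(2·0.163²) = 149.495.
The smallest integer n is 150.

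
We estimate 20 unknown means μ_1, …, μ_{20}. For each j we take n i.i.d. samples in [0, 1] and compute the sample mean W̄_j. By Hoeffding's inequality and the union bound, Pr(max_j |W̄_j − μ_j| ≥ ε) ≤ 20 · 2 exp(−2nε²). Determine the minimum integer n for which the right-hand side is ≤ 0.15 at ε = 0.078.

Need 2·20·exp(−2nε²) ≤ 0.15, i.e. exp(−2nε²) ≤ 0.15/40.
So 2nε² ≥ ln(40/0.15) = 5.585999.
Hence n ≥ 5.585999/(2·0.078²) = 459.073.
The smallest integer n is 460.

460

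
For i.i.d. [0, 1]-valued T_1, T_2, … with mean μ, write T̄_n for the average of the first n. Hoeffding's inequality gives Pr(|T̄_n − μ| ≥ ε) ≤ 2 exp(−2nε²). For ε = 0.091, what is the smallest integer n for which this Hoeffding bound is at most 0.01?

Require 2·exp(−2nε²) ≤ 0.01, i.e. 2nε² ≥ ln(2/0.01) = 5.298317.
So n ≥ 5.298317 / (2·0.091²) = 319.908.
The smallest integer n is 320.

320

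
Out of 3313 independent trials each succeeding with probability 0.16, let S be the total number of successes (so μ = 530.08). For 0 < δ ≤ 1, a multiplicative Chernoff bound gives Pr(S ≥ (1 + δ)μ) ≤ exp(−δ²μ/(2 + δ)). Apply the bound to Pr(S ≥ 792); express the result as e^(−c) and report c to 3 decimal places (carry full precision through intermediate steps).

Write 792 = (1 + δ)μ, so δ = 792/530.08 − 1 = 0.4941141…
Then the exponent is δ²μ/(2 + δ) = (792 − μ)² / (μ·(2 + δ)) = 51.889512.

51.890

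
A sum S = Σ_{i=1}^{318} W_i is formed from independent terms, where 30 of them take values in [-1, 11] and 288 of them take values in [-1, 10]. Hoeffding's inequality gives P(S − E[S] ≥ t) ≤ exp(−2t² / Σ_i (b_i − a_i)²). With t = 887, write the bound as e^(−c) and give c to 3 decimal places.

Σ(b_i − a_i)² = 30·12² + 288·11² = 39168.
c = 2t² / 39168 = 2·887² / 39168 = 40.1741.

40.174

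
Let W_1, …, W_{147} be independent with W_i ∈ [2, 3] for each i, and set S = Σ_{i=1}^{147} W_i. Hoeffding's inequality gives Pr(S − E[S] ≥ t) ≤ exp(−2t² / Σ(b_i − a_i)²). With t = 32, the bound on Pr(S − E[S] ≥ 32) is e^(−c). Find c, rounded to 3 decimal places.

Σ(b_i − a_i)² = 147·(1)² = 147.
c = 2t²/147 = 2·32²/147 = 13.9320.

13.932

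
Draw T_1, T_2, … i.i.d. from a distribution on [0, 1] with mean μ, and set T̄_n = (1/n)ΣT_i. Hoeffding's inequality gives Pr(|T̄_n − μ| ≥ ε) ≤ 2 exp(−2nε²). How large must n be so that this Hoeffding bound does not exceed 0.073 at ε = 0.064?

Require 2·exp(−2nε²) ≤ 0.073, i.e. 2nε² ≥ ln(2/0.073) = 3.310443.
So n ≥ 3.310443 / (2·0.064²) = 404.107.
The smallest integer n is 405.

405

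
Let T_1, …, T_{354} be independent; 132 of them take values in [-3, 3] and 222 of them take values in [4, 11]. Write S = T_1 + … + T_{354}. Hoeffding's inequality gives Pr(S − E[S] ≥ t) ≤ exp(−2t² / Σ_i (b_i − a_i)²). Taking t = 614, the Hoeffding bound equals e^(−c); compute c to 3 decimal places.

48.240

Σ(b_i − a_i)² = 132·6² + 222·7² = 15630.
c = 2t² / 15630 = 2·614² / 15630 = 48.2401.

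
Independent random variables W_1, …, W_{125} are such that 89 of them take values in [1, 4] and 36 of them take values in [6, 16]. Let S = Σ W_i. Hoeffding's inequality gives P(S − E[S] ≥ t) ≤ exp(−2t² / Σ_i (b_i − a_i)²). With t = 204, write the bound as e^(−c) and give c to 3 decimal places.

18.912

Σ(b_i − a_i)² = 89·3² + 36·10² = 4401.
c = 2t² / 4401 = 2·204² / 4401 = 18.9121.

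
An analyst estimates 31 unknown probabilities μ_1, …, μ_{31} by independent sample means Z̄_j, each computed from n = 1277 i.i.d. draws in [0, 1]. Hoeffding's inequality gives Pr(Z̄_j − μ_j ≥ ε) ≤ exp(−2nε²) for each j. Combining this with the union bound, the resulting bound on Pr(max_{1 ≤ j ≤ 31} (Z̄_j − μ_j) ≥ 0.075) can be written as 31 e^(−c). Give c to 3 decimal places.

14.366

Union bound over the 31 events: Pr(max_{1 ≤ j ≤ 31} (Z̄_j − μ_j) ≥ 0.075) ≤ 31·exp(−2nε²) = 31 exp(−2·1277·0.075²).
So c = 2·1277·0.075² = 14.3663.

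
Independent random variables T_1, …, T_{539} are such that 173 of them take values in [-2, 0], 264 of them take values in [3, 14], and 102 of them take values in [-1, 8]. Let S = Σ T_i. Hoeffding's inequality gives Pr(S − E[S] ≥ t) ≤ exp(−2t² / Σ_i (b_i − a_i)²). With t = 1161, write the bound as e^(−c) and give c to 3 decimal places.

Σ(b_i − a_i)² = 173·2² + 264·11² + 102·9² = 40898.
c = 2t² / 40898 = 2·1161² / 40898 = 65.9162.

65.916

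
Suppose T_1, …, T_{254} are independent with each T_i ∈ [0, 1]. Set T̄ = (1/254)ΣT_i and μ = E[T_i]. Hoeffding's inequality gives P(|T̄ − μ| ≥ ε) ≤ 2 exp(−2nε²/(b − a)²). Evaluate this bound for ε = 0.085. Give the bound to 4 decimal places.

Exponent: 2nε²/(b − a)² = 2·254·0.085² / 1² = 3.67030.
Bound = 2·exp(−3.67030) = 0.05094.

0.0509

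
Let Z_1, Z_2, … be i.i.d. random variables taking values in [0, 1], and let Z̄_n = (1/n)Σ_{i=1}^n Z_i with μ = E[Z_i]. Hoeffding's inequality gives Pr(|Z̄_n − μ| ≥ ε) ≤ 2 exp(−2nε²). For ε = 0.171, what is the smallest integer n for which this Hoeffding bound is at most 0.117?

Require 2·exp(−2nε²) ≤ 0.117, i.e. 2nε² ≥ ln(2/0.117) = 2.838729.
So n ≥ 2.838729 / (2·0.171²) = 48.540.
The smallest integer n is 49.

49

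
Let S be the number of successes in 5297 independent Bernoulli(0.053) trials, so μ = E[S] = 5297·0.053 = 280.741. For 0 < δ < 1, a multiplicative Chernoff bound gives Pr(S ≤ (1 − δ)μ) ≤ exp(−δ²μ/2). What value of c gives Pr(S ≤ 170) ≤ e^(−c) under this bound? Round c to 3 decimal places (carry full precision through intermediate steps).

21.841

Write 170 = (1 − δ)μ, so δ = 1 − 170/280.741 = 0.3944597…
Then the exponent is δ²μ/2 = (μ − 170)²/(2μ) = 21.841429.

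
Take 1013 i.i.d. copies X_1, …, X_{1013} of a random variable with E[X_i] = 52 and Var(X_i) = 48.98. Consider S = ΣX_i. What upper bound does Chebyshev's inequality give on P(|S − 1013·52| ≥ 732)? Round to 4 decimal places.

Var(S) = n·Var(X_i) = 1013·48.98 = 49616.74.
Chebyshev: P(|S − 1013·52| ≥ 732) ≤ Var(S)/732² = 49616.74/535824 = 0.0926.

0.0926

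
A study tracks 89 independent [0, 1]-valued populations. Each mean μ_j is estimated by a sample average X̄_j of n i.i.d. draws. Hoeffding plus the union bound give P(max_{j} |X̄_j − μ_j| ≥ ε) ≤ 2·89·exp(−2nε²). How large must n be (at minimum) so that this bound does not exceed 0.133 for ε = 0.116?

268

Need 2·89·exp(−2nε²) ≤ 0.133, i.e. exp(−2nε²) ≤ 0.133/178.
So 2nε² ≥ ln(178/0.133) = 7.199190.
Hence n ≥ 7.199190/(2·0.116²) = 267.509.
The smallest integer n is 268.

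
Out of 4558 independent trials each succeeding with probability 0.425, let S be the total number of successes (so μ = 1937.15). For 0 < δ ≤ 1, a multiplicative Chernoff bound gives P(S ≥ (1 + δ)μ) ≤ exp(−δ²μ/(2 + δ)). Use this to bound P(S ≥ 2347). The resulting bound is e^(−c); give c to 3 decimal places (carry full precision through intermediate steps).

Write 2347 = (1 + δ)μ, so δ = 2347/1937.15 − 1 = 0.2115737…
Then the exponent is δ²μ/(2 + δ) = (2347 − μ)² / (μ·(2 + δ)) = 39.208950.

39.209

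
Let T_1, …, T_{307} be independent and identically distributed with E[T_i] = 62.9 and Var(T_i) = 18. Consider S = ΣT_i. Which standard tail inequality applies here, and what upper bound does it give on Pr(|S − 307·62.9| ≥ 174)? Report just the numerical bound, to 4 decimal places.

With mean and variance of each term known, Chebyshev's inequality bounds the deviation of the sum (or sample mean).
Var(S) = n·Var(T_i) = 307·18 = 5526.
Chebyshev: Pr(|S − 307·62.9| ≥ 174) ≤ Var(S)/174² = 5526/30276 = 0.1825.

0.1825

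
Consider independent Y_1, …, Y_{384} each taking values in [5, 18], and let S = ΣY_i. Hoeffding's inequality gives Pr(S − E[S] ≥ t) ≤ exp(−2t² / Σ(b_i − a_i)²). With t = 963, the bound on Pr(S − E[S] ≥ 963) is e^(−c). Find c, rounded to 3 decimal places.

Σ(b_i − a_i)² = 384·(13)² = 64896.
c = 2t²/64896 = 2·963²/64896 = 28.5802.

28.580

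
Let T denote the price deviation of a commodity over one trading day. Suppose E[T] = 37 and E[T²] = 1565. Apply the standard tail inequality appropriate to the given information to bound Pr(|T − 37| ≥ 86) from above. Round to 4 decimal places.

0.0265

The first two moments determine the variance, so Chebyshev's inequality is the sharpest standard bound available.
Var(T) = E[T²] − (E[T])² = 1565 − 1369 = 196.
Chebyshev's inequality: Pr(|T − μ| ≥ t) ≤ Var(T)/t² = 196/7396 = 0.0265.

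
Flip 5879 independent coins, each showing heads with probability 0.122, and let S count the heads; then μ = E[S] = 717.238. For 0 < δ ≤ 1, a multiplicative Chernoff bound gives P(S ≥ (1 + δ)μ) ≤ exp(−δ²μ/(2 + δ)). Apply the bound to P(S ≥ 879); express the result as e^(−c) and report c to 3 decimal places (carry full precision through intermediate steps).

Write 879 = (1 + δ)μ, so δ = 879/717.238 − 1 = 0.2255346…
Then the exponent is δ²μ/(2 + δ) = (879 − μ)² / (μ·(2 + δ)) = 16.392884.

16.393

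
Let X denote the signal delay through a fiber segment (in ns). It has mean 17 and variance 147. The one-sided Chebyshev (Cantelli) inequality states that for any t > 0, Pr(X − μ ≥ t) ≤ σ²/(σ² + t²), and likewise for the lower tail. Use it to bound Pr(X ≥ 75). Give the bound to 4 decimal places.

0.0419

Here σ² = 147 and t = 58, so σ² + t² = 3511.
Cantelli's bound: 147/3511 = 0.0419.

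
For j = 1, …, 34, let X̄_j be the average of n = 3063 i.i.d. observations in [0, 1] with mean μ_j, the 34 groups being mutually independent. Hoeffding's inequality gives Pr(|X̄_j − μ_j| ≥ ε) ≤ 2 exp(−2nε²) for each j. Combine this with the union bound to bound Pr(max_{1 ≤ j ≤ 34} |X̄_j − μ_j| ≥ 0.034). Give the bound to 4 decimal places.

Per-experiment Hoeffding bound: 2·exp(−2·3063·0.034²) = 2·exp(−7.08166) = 0.0016808.
Union bound over 34 events: 34·0.0016808 = 0.05715.

0.0571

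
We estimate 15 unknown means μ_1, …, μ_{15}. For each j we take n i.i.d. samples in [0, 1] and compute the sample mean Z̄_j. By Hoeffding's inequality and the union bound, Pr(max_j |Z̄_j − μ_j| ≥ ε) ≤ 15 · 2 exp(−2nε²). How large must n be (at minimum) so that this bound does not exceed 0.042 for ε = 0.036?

2536

Need 2·15·exp(−2nε²) ≤ 0.042, i.e. exp(−2nε²) ≤ 0.042/30.
So 2nε² ≥ ln(30/0.042) = 6.571283.
Hence n ≥ 6.571283/(2·0.036²) = 2535.217.
The smallest integer n is 2536.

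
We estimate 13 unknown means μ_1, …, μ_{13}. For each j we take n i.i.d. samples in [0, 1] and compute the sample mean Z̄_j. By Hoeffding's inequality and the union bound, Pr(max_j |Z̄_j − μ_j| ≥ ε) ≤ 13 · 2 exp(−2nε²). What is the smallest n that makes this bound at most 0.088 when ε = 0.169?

100

Need 2·13·exp(−2nε²) ≤ 0.088, i.e. exp(−2nε²) ≤ 0.088/26.
So 2nε² ≥ ln(26/0.088) = 5.688515.
Hence n ≥ 5.688515/(2·0.169²) = 99.585.
The smallest integer n is 100.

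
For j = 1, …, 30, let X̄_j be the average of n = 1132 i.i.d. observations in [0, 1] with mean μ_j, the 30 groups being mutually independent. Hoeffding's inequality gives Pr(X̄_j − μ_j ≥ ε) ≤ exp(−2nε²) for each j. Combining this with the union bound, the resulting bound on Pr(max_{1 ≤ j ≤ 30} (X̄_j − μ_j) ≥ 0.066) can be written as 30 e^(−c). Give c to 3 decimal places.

Union bound over the 30 events: Pr(max_{1 ≤ j ≤ 30} (X̄_j − μ_j) ≥ 0.066) ≤ 30·exp(−2nε²) = 30 exp(−2·1132·0.066²).
So c = 2·1132·0.066² = 9.8620.

9.862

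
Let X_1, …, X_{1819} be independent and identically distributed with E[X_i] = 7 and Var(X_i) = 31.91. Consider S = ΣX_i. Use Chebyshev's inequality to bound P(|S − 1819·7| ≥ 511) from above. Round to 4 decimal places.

0.2223

Var(S) = n·Var(X_i) = 1819·31.91 = 58044.29.
Chebyshev: P(|S − 1819·7| ≥ 511) ≤ Var(S)/511² = 58044.29/261121 = 0.2223.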